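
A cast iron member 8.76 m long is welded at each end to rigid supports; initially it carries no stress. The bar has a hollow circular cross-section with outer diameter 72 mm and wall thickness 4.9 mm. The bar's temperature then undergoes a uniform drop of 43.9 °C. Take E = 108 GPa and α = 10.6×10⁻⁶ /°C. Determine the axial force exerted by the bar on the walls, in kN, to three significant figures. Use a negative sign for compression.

Free thermal expansion αLΔT = 10.6e-6 · 8760 · -43.9 = -4.076 mm.
The walls impose strain ε = −(-4.076)/8760 = 4.6534e-04; σ = Eε = 108000 · 4.6534e-04 = 50.26 MPa.
Wall reaction R = σ·A = 50.26·1033 = 51910 N = 51.91 kN.

51.9 kN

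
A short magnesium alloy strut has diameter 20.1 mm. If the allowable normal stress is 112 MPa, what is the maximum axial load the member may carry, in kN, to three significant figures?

35.5 kN

A = 317.3 mm².
P_max = σ_allow · A = 112 · 317.3 = 35540 N = 35.54 kN.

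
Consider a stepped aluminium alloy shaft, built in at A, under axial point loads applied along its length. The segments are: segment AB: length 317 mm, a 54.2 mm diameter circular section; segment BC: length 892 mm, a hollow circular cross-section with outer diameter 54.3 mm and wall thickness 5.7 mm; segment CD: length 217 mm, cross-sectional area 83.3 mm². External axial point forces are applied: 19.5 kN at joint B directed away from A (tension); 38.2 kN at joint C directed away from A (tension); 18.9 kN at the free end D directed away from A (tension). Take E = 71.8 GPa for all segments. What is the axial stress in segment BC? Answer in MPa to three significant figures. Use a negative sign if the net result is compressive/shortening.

65.6 MPa

Internal axial forces (sectioning from the free end, tension +): N_CD = 18.9 kN, N_BC = 57.1 kN, N_AB = 76.6 kN.
A_BC = 870.3 mm².
σ_BC = N_BC/A_BC = 57100/870.3 = 65.61 MPa.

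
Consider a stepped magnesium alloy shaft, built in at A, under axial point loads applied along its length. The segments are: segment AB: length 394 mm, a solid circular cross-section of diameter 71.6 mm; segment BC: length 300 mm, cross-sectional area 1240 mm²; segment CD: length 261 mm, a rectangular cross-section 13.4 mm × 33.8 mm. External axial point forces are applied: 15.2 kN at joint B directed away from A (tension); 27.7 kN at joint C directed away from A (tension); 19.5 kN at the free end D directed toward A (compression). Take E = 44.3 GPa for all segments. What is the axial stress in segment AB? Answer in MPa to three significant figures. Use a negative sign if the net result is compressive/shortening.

5.81 MPa

Internal axial forces (sectioning from the free end, tension +): N_CD = -19.5 kN, N_BC = 8.2 kN, N_AB = 23.4 kN.
A_AB = 4026 mm².
σ_AB = N_AB/A_AB = 23400/4026 = 5.812 MPa.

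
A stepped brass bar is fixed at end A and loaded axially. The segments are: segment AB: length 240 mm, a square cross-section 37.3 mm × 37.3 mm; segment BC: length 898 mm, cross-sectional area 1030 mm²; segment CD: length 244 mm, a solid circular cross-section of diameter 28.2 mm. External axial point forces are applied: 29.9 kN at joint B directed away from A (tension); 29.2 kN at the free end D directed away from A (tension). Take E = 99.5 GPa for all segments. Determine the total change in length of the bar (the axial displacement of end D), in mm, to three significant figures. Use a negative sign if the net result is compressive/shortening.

0.473 mm

Internal axial forces (sectioning from the free end, tension +): N_CD = 29.2 kN, N_BC = 29.2 kN, N_AB = 59.1 kN.
A_AB = 1391 mm².
A_CD = 624.6 mm².
δ_AB = 59100·240/(1391·99500) = 0.1025 mm
δ_BC = 29200·898/(1030·99500) = 0.2559 mm
δ_CD = 29200·244/(624.6·99500) = 0.1146 mm
δ = Σδ_i = 0.473 mm.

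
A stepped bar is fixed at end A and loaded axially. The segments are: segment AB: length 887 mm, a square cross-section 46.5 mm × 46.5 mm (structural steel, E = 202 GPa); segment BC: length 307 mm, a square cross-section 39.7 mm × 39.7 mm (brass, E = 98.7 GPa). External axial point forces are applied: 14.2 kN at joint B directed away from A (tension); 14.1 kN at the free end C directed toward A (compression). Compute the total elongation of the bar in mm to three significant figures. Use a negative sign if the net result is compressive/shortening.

Internal axial forces (sectioning from the free end, tension +): N_BC = -14.1 kN, N_AB = 0.1 kN.
A_AB = 2162 mm².
A_BC = 1576 mm².
δ_AB = 100·887/(2162·202000) = 0.0002031 mm
δ_BC = -14100·307/(1576·98700) = -0.02783 mm
δ = Σδ_i = -0.02762 mm.

-0.0276 mm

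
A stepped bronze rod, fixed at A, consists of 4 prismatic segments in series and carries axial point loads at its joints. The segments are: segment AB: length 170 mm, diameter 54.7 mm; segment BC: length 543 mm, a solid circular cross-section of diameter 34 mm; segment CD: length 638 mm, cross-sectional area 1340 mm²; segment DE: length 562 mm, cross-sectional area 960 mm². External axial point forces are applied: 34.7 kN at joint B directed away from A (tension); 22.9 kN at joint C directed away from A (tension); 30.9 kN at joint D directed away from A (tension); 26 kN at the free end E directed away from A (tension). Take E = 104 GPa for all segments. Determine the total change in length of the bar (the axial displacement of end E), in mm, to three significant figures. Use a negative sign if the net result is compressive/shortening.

0.945 mm

Internal axial forces (sectioning from the free end, tension +): N_DE = 26 kN, N_CD = 56.9 kN, N_BC = 79.8 kN, N_AB = 114.5 kN.
A_AB = 2350 mm².
A_BC = 907.9 mm².
δ_AB = 114500·170/(2350·104000) = 0.07964 mm
δ_BC = 79800·543/(907.9·104000) = 0.4589 mm
δ_CD = 56900·638/(1340·104000) = 0.2605 mm
δ_DE = 26000·562/(960·104000) = 0.1464 mm
δ = Σδ_i = 0.9454 mm.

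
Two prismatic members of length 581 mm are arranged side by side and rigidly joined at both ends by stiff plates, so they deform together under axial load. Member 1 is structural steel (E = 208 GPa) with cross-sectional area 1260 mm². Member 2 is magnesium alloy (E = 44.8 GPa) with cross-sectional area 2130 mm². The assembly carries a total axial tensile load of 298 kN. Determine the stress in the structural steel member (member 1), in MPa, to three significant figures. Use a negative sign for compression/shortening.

173 MPa

Equal strain + equilibrium ⇒ each member carries load in proportion to AE: A₁E₁ = 262100000 N, A₂E₂ = 95420000 N, ΣAE = 357500000 N.
σ₁ = P·E₁/ΣAE = 298000·208000/357500000 = 173.4 MPa.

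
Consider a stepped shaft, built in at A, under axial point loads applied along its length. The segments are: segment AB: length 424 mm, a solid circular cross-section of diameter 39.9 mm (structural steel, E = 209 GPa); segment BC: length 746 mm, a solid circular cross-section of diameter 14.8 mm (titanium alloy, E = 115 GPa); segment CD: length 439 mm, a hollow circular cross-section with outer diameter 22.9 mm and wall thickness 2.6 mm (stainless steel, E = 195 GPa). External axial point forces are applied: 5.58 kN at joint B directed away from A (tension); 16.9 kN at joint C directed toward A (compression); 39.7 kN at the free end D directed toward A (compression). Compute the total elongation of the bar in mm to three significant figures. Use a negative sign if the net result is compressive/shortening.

Internal axial forces (sectioning from the free end, tension +): N_CD = -39.7 kN, N_BC = -56.6 kN, N_AB = -51.02 kN.
A_AB = 1250 mm².
A_BC = 172 mm².
A_CD = 165.8 mm².
δ_AB = -51020·424/(1250·209000) = -0.08278 mm
δ_BC = -56600·746/(172·115000) = -2.134 mm
δ_CD = -39700·439/(165.8·195000) = -0.539 mm
δ = Σδ_i = -2.756 mm.

-2.76 mm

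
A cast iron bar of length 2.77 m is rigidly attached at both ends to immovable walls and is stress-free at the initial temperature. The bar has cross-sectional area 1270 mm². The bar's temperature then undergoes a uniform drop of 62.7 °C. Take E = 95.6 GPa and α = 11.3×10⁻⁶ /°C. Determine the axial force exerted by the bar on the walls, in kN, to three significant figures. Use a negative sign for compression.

86.0 kN

Free thermal expansion αLΔT = 11.3e-6 · 2770 · -62.7 = -1.963 mm.
The walls impose strain ε = −(-1.963)/2770 = 7.0851e-04; σ = Eε = 95600 · 7.0851e-04 = 67.73 MPa.
Wall reaction R = σ·A = 67.73·1270 = 86020 N = 86.02 kN.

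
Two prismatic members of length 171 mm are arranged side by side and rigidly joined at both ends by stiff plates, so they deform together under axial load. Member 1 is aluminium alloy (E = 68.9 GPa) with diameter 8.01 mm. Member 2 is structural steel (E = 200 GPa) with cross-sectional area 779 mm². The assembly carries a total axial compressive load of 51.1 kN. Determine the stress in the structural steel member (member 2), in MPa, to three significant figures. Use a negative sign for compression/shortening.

A_1 = 50.39 mm².
Equal strain + equilibrium ⇒ each member carries load in proportion to AE: A₁E₁ = 3472000 N, A₂E₂ = 155800000 N, ΣAE = 159300000 N.
σ₂ = P·E₂/ΣAE = -51100·200000/159300000 = -64.17 MPa.

-64.2 MPa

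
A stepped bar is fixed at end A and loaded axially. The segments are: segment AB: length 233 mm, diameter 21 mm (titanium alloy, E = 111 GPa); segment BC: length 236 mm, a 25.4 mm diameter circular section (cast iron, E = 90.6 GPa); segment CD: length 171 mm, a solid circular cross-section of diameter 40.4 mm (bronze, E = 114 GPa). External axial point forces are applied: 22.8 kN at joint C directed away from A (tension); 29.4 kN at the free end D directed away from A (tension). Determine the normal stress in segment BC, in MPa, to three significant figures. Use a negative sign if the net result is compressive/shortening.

103 MPa

Internal axial forces (sectioning from the free end, tension +): N_CD = 29.4 kN, N_BC = 52.2 kN, N_AB = 52.2 kN.
A_BC = 506.7 mm².
σ_BC = N_BC/A_BC = 52200/506.7 = 103 MPa.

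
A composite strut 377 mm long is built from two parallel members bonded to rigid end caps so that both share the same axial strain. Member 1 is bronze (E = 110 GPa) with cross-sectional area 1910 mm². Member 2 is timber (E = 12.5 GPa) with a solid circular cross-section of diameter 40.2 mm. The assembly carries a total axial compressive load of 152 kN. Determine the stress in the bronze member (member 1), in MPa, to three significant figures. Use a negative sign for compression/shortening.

-74.0 MPa

A_2 = 1269 mm².
Equal strain + equilibrium ⇒ each member carries load in proportion to AE: A₁E₁ = 210100000 N, A₂E₂ = 15870000 N, ΣAE = 226000000 N.
σ₁ = P·E₁/ΣAE = -152000·110000/226000000 = -73.99 MPa.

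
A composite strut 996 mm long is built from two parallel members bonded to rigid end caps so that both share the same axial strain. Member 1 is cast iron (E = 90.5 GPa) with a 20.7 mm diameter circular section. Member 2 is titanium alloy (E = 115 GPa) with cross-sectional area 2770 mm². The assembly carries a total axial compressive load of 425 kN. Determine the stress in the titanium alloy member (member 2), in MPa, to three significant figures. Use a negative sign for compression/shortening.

-140 MPa

A_1 = 336.5 mm².
Equal strain + equilibrium ⇒ each member carries load in proportion to AE: A₁E₁ = 30460000 N, A₂E₂ = 318600000 N, ΣAE = 349000000 N.
σ₂ = P·E₂/ΣAE = -425000·115000/349000000 = -140 MPa.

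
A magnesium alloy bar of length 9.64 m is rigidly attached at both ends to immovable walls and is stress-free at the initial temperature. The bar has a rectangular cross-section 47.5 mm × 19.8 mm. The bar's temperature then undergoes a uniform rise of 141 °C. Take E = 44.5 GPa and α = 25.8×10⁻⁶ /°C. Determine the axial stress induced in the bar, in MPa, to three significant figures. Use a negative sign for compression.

-162 MPa

Free thermal expansion αLΔT = 25.8e-6 · 9640 · 141 = 35.07 mm.
The walls impose strain ε = −(35.07)/9640 = -3.6378e-03; σ = Eε = 44500 · -3.6378e-03 = -161.9 MPa.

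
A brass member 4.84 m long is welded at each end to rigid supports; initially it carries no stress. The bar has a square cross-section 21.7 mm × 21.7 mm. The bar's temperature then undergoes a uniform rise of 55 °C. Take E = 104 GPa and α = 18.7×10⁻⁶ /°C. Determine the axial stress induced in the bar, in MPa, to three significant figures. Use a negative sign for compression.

-107 MPa

Free thermal expansion αLΔT = 18.7e-6 · 4840 · 55 = 4.978 mm.
The walls impose strain ε = −(4.978)/4840 = -1.0285e-03; σ = Eε = 104000 · -1.0285e-03 = -107 MPa.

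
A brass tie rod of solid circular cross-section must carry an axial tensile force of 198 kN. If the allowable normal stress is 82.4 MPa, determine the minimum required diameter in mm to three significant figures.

Required area A ≥ P/σ_allow = 198000/82.4 = 2403 mm².
For a solid circular section, d ≥ √(4A/π) = 55.31 mm.

55.3 mm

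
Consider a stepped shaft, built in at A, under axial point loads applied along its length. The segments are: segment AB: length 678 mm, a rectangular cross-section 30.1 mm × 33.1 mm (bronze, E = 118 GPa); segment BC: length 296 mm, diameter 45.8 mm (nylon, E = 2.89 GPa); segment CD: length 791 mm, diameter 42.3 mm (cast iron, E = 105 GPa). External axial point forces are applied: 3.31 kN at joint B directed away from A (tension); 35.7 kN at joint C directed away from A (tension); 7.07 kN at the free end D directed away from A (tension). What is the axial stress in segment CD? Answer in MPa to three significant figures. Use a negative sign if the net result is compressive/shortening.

5.03 MPa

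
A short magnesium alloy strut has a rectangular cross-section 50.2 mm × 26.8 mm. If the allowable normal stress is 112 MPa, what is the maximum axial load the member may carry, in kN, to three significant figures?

151 kN

A = 1345 mm².
P_max = σ_allow · A = 112 · 1345 = 150700 N = 150.7 kN.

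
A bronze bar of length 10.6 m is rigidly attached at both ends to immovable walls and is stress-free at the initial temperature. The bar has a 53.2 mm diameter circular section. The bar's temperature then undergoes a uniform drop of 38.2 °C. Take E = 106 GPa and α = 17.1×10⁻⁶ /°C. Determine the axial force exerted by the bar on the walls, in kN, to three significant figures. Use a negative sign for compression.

Free thermal expansion αLΔT = 17.1e-6 · 10600 · -38.2 = -6.924 mm.
The walls impose strain ε = −(-6.924)/10600 = 6.5322e-04; σ = Eε = 106000 · 6.5322e-04 = 69.24 MPa.
Wall reaction R = σ·A = 69.24·2223 = 153900 N = 153.9 kN.

154 kN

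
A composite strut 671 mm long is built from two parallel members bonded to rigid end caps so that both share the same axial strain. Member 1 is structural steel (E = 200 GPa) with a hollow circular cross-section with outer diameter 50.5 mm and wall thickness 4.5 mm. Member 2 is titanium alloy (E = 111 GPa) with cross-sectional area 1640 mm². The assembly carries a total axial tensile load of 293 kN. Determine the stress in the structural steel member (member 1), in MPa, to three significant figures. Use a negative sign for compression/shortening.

188 MPa

A_1 = 650.3 mm².
Equal strain + equilibrium ⇒ each member carries load in proportion to AE: A₁E₁ = 130100000 N, A₂E₂ = 182000000 N, ΣAE = 312100000 N.
σ₁ = P·E₁/ΣAE = 293000·200000/312100000 = 187.8 MPa.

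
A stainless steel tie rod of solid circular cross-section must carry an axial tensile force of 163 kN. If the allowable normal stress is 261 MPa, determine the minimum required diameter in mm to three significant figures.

28.2 mm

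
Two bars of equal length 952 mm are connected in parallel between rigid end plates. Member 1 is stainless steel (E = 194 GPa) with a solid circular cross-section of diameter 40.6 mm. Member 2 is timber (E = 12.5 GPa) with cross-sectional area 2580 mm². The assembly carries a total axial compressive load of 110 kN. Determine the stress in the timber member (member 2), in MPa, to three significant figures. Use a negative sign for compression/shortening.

-4.85 MPa

A_1 = 1295 mm².
Equal strain + equilibrium ⇒ each member carries load in proportion to AE: A₁E₁ = 251200000 N, A₂E₂ = 32250000 N, ΣAE = 283400000 N.
σ₂ = P·E₂/ΣAE = -110000·12500/283400000 = -4.852 MPa.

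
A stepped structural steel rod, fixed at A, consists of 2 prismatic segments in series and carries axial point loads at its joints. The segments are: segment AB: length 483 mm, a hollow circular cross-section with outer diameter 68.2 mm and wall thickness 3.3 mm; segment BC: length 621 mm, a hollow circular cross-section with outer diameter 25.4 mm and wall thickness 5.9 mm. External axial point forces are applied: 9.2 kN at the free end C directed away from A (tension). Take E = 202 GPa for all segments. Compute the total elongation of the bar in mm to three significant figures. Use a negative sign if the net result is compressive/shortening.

0.111 mm

Internal axial forces (sectioning from the free end, tension +): N_BC = 9.2 kN, N_AB = 9.2 kN.
A_AB = 672.8 mm².
A_BC = 361.4 mm².
δ_AB = 9200·483/(672.8·202000) = 0.03269 mm
δ_BC = 9200·621/(361.4·202000) = 0.07825 mm
δ = Σδ_i = 0.1109 mm.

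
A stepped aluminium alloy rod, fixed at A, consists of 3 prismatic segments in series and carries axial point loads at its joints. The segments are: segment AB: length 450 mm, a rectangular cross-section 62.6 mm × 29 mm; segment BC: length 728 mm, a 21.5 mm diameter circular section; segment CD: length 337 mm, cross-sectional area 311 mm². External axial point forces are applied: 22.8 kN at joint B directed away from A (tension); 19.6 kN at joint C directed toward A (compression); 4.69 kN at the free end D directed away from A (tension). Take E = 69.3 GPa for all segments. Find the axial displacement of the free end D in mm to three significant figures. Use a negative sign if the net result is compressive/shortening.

Internal axial forces (sectioning from the free end, tension +): N_CD = 4.69 kN, N_BC = -14.91 kN, N_AB = 7.89 kN.
A_AB = 1815 mm².
A_BC = 363.1 mm².
δ_AB = 7890·450/(1815·69300) = 0.02822 mm
δ_BC = -14910·728/(363.1·69300) = -0.4314 mm
δ_CD = 4690·337/(311·69300) = 0.07333 mm
δ = Σδ_i = -0.3299 mm.

-0.330 mm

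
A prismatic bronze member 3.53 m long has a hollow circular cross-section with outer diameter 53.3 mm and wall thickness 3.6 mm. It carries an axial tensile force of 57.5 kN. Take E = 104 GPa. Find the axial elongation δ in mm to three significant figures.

3.47 mm

A = 562.1 mm².
δ_mech = NL/(AE) = 57500·3530/(562.1·104000) = 3.472 mm.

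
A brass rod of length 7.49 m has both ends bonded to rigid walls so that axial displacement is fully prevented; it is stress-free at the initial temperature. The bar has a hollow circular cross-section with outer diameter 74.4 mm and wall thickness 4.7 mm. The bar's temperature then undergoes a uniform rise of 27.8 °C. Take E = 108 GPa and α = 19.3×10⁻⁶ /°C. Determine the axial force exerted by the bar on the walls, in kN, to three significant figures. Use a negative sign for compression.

-59.6 kN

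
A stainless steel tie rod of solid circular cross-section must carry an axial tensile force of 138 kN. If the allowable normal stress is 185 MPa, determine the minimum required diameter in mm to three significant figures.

Required area A ≥ P/σ_allow = 138000/185 = 745.9 mm².
For a solid circular section, d ≥ √(4A/π) = 30.82 mm.

30.8 mm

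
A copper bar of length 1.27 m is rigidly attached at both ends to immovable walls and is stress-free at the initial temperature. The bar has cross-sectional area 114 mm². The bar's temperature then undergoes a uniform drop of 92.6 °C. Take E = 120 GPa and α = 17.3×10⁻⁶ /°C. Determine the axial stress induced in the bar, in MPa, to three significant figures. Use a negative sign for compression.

192 MPa

Free thermal expansion αLΔT = 17.3e-6 · 1270 · -92.6 = -2.035 mm.
The walls impose strain ε = −(-2.035)/1270 = 1.6020e-03; σ = Eε = 120000 · 1.6020e-03 = 192.2 MPa.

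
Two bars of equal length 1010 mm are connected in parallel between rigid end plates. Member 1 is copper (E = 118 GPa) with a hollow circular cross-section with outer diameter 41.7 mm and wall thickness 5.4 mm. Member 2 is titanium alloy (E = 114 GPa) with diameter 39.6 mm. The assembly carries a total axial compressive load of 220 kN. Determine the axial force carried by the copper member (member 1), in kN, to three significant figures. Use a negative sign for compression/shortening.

A_1 = 615.8 mm².
A_2 = 1232 mm².
Equal strain + equilibrium ⇒ each member carries load in proportion to AE: A₁E₁ = 72670000 N, A₂E₂ = 140400000 N, ΣAE = 213100000 N.
F₁ = P·A₁E₁/ΣAE = -220000·72670000/213100000 = -75030 N.

-75.0 kN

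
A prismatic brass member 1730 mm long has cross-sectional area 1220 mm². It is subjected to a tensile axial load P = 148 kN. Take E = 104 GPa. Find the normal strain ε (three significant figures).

σ = N/A = 121.3 MPa; ε = σ/E = 121.3/104000 = 1.166e-03.

0.00117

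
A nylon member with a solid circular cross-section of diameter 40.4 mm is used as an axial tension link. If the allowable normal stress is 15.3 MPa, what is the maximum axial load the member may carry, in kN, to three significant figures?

19.6 kN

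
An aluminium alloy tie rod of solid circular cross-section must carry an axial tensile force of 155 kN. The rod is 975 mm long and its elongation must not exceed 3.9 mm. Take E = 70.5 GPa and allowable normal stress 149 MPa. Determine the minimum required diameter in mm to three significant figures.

36.4 mm

Required area A ≥ P/σ_allow = 155000/149 = 1040 mm².
For a solid circular section, d ≥ √(4A/π) = 36.39 mm.
Elongation limit: A ≥ PL/(Eδ_allow) = 155000·975/(70500·3.9) = 549.6 mm² ⇒ d ≥ 26.45 mm.
The stress limit governs.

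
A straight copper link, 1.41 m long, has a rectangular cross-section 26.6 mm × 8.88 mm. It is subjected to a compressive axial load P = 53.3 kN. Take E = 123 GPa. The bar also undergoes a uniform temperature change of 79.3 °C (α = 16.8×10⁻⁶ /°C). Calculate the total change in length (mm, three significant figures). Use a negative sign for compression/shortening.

-0.708 mm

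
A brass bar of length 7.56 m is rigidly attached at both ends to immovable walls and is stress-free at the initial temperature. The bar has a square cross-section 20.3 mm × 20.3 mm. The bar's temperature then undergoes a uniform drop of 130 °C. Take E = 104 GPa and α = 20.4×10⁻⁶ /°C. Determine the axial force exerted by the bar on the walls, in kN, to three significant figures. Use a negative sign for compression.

Free thermal expansion αLΔT = 20.4e-6 · 7560 · -130 = -20.05 mm.
The walls impose strain ε = −(-20.05)/7560 = 2.6520e-03; σ = Eε = 104000 · 2.6520e-03 = 275.8 MPa.
Wall reaction R = σ·A = 275.8·412.1 = 113700 N = 113.7 kN.

114 kN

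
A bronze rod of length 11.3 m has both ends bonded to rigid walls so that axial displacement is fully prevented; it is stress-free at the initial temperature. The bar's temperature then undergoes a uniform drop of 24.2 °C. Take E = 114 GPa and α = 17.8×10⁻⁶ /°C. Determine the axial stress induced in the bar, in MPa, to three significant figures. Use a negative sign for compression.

49.1 MPa

Free thermal expansion αLΔT = 17.8e-6 · 11300 · -24.2 = -4.868 mm.
The walls impose strain ε = −(-4.868)/11300 = 4.3076e-04; σ = Eε = 114000 · 4.3076e-04 = 49.11 MPa.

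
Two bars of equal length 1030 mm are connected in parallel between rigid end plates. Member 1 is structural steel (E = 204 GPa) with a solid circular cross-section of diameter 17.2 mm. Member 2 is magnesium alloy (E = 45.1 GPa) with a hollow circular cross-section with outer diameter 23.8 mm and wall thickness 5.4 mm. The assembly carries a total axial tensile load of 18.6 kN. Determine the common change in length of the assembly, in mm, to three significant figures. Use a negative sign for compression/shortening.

A_1 = 232.4 mm².
A_2 = 312.1 mm².
Equal strain + equilibrium ⇒ each member carries load in proportion to AE: A₁E₁ = 47400000 N, A₂E₂ = 14080000 N, ΣAE = 61480000 N.
δ = PL/ΣAE = 18600·1030/61480000 = 0.3116 mm.

0.312 mm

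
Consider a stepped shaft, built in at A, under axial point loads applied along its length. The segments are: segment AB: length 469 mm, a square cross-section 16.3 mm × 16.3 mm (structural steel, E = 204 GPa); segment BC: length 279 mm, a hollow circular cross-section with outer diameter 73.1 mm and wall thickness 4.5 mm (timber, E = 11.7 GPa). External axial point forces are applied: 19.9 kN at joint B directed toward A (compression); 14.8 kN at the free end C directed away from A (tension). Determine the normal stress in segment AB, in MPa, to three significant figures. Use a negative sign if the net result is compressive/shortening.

Internal axial forces (sectioning from the free end, tension +): N_BC = 14.8 kN, N_AB = -5.1 kN.
A_AB = 265.7 mm².
σ_AB = N_AB/A_AB = -5100/265.7 = -19.2 MPa.

-19.2 MPa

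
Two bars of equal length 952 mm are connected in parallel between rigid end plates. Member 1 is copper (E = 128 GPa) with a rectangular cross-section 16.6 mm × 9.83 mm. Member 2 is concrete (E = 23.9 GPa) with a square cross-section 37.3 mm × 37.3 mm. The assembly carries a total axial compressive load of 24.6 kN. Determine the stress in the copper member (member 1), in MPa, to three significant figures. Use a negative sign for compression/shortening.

-58.2 MPa

A_1 = 163.2 mm².
A_2 = 1391 mm².
Equal strain + equilibrium ⇒ each member carries load in proportion to AE: A₁E₁ = 20890000 N, A₂E₂ = 33250000 N, ΣAE = 54140000 N.
σ₁ = P·E₁/ΣAE = -24600·128000/54140000 = -58.16 MPa.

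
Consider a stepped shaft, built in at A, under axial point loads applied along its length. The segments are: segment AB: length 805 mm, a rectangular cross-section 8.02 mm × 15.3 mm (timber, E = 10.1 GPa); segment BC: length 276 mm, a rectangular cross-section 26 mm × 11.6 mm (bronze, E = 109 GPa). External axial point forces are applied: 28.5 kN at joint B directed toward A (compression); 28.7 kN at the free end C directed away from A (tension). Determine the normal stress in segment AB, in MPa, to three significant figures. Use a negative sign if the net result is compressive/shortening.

Internal axial forces (sectioning from the free end, tension +): N_BC = 28.7 kN, N_AB = 0.2 kN.
A_AB = 122.7 mm².
σ_AB = N_AB/A_AB = 200/122.7 = 1.63 MPa.

1.63 MPa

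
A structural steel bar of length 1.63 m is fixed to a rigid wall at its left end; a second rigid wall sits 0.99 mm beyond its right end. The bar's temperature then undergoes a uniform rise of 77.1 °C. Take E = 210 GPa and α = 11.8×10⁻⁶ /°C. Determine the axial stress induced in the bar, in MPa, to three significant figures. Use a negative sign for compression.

Free thermal expansion αLΔT = 11.8e-6 · 1630 · 77.1 = 1.483 mm.
The walls engage after the gap closes; constrained expansion = 1.483 − 0.99 = 0.4929 mm.
The walls impose strain ε = −(0.4929)/1630 = -3.0242e-04; σ = Eε = 210000 · -3.0242e-04 = -63.51 MPa.

-63.5 MPa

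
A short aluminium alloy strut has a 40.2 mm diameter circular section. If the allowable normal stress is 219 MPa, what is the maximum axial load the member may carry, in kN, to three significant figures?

278 kN

A = 1269 mm².
P_max = σ_allow · A = 219 · 1269 = 278000 N = 278 kN.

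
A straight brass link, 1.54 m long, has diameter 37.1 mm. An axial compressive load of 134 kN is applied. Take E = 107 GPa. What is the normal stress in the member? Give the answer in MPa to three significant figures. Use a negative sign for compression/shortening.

A = 1081 mm².
σ = N/A = -134000/1081 = -124 MPa.

-124 MPa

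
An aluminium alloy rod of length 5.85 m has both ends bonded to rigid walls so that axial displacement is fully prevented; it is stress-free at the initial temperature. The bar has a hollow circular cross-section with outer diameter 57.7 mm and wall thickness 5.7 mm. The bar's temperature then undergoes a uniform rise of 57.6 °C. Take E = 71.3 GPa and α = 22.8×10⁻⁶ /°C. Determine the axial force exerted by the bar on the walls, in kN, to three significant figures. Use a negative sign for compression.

Free thermal expansion αLΔT = 22.8e-6 · 5850 · 57.6 = 7.683 mm.
The walls impose strain ε = −(7.683)/5850 = -1.3133e-03; σ = Eε = 71300 · -1.3133e-03 = -93.64 MPa.
Wall reaction R = σ·A = -93.64·931.2 = -87190 N = -87.19 kN.

-87.2 kN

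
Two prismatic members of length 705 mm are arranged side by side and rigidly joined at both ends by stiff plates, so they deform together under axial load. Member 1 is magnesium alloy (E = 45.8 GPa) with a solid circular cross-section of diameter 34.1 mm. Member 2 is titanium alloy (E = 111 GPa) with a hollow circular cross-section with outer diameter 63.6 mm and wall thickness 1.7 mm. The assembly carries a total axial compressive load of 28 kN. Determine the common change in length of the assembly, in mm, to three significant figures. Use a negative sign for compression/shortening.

-0.251 mm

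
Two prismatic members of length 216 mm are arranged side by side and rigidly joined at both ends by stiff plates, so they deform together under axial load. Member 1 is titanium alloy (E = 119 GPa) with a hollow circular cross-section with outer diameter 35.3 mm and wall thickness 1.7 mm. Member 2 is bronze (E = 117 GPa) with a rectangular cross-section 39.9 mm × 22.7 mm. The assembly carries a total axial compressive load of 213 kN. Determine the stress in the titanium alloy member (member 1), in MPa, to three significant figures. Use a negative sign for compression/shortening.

A_1 = 179.4 mm².
A_2 = 905.7 mm².
Equal strain + equilibrium ⇒ each member carries load in proportion to AE: A₁E₁ = 21350000 N, A₂E₂ = 106000000 N, ΣAE = 127300000 N.
σ₁ = P·E₁/ΣAE = -213000·119000/127300000 = -199.1 MPa.

-199 MPa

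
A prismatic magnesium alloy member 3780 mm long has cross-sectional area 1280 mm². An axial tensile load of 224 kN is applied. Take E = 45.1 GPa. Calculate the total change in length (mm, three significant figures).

δ_mech = NL/(AE) = 224000·3780/(1280·45100) = 14.67 mm.

14.7 mm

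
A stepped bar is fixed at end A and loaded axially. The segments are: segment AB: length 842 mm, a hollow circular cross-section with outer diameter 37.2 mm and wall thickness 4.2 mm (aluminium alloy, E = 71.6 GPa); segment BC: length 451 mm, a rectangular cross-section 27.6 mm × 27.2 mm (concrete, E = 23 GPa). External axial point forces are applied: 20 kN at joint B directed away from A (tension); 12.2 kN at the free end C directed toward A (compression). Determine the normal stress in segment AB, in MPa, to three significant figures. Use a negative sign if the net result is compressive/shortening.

Internal axial forces (sectioning from the free end, tension +): N_BC = -12.2 kN, N_AB = 7.8 kN.
A_AB = 435.4 mm².
σ_AB = N_AB/A_AB = 7800/435.4 = 17.91 MPa.

17.9 MPa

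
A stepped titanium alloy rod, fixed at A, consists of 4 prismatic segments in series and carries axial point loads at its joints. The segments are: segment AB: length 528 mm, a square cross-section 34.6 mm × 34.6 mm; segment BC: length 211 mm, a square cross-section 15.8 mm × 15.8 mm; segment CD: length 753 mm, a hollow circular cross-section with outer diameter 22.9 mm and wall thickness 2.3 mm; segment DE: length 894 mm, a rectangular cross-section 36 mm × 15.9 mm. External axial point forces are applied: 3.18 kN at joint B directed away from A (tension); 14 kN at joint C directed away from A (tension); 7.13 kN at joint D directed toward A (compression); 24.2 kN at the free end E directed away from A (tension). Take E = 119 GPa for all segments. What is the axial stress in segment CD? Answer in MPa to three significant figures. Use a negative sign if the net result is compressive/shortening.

115 MPa

Internal axial forces (sectioning from the free end, tension +): N_DE = 24.2 kN, N_CD = 17.07 kN, N_BC = 31.07 kN, N_AB = 34.25 kN.
A_CD = 148.8 mm².
σ_CD = N_CD/A_CD = 17070/148.8 = 114.7 MPa.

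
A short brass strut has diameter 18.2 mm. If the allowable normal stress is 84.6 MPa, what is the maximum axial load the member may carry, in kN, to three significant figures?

22.0 kN

A = 260.2 mm².
P_max = σ_allow · A = 84.6 · 260.2 = 22010 N = 22.01 kN.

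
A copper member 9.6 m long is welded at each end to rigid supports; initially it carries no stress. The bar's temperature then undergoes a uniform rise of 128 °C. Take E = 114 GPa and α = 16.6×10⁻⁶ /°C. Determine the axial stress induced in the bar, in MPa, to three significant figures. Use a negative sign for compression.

Free thermal expansion αLΔT = 16.6e-6 · 9600 · 128 = 20.4 mm.
The walls impose strain ε = −(20.4)/9600 = -2.1248e-03; σ = Eε = 114000 · -2.1248e-03 = -242.2 MPa.

-242 MPa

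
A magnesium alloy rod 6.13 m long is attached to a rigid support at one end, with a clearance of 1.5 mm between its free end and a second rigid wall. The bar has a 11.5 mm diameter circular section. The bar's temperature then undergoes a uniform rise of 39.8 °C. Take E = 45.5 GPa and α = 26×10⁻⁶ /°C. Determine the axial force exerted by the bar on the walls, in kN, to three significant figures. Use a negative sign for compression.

Free thermal expansion αLΔT = 26e-6 · 6130 · 39.8 = 6.343 mm.
The walls engage after the gap closes; constrained expansion = 6.343 − 1.5 = 4.843 mm.
The walls impose strain ε = −(4.843)/6130 = -7.9010e-04; σ = Eε = 45500 · -7.9010e-04 = -35.95 MPa.
Wall reaction R = σ·A = -35.95·103.9 = -3734 N = -3.734 kN.

-3.73 kN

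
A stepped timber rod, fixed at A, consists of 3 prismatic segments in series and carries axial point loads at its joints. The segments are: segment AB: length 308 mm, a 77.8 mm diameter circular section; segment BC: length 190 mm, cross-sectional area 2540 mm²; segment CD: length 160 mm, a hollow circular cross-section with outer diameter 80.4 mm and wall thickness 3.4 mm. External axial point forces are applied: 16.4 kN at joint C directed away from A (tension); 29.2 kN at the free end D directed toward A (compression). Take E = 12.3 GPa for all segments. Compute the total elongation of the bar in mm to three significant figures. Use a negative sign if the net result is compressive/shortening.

-0.607 mm

Internal axial forces (sectioning from the free end, tension +): N_CD = -29.2 kN, N_BC = -12.8 kN, N_AB = -12.8 kN.
A_AB = 4754 mm².
A_CD = 822.5 mm².
δ_AB = -12800·308/(4754·12300) = -0.06742 mm
δ_BC = -12800·190/(2540·12300) = -0.07784 mm
δ_CD = -29200·160/(822.5·12300) = -0.4618 mm
δ = Σδ_i = -0.6071 mm.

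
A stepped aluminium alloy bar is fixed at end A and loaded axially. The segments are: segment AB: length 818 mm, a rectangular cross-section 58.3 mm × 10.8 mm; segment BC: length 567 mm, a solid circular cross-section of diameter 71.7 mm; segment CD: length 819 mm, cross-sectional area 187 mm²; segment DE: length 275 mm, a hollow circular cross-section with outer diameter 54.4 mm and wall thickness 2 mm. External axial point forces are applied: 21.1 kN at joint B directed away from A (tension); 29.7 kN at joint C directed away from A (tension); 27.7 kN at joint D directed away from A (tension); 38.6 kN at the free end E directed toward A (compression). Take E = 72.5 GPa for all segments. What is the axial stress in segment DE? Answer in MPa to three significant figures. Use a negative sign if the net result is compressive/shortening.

-117 MPa

Internal axial forces (sectioning from the free end, tension +): N_DE = -38.6 kN, N_CD = -10.9 kN, N_BC = 18.8 kN, N_AB = 39.9 kN.
A_DE = 329.2 mm².
σ_DE = N_DE/A_DE = -38600/329.2 = -117.2 MPa.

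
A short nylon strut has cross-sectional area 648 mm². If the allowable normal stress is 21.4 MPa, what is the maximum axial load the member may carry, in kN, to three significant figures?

13.9 kN

P_max = σ_allow · A = 21.4 · 648 = 13870 N = 13.87 kN.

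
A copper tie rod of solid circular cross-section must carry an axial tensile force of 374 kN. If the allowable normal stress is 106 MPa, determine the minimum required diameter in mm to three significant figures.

Required area A ≥ P/σ_allow = 374000/106 = 3528 mm².
For a solid circular section, d ≥ √(4A/π) = 67.03 mm.

67.0 mm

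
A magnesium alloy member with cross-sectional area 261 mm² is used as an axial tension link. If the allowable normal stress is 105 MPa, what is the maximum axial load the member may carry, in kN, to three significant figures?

27.4 kN

P_max = σ_allow · A = 105 · 261 = 27400 N = 27.41 kN.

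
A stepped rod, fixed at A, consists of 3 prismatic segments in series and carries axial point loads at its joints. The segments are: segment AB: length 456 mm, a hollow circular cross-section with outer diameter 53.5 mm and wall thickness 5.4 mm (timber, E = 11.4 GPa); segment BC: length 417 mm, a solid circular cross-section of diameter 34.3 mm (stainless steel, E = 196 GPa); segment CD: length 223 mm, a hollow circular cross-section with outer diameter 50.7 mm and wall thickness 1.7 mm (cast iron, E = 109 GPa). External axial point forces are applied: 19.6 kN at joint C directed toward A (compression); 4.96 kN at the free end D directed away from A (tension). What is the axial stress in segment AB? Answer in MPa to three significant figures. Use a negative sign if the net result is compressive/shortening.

-17.9 MPa

Internal axial forces (sectioning from the free end, tension +): N_CD = 4.96 kN, N_BC = -14.64 kN, N_AB = -14.64 kN.
A_AB = 816 mm².
σ_AB = N_AB/A_AB = -14640/816 = -17.94 MPa.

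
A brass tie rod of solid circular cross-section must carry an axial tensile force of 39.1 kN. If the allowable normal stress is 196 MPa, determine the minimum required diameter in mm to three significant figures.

15.9 mm

Required area A ≥ P/σ_allow = 39100/196 = 199.5 mm².
For a solid circular section, d ≥ √(4A/π) = 15.94 mm.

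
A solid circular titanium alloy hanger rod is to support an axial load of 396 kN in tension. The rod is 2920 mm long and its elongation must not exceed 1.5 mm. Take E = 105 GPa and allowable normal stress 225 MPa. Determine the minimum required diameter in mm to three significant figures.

Required area A ≥ P/σ_allow = 396000/225 = 1760 mm².
For a solid circular section, d ≥ √(4A/π) = 47.34 mm.
Elongation limit: A ≥ PL/(Eδ_allow) = 396000·2920/(105000·1.5) = 7342 mm² ⇒ d ≥ 96.68 mm.
The elongation limit governs.

96.7 mm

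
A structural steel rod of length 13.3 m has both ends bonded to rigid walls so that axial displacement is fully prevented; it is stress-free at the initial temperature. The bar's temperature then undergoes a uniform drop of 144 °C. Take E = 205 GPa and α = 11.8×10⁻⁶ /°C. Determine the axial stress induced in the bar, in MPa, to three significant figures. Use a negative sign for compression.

Free thermal expansion αLΔT = 11.8e-6 · 13300 · -144 = -22.6 mm.
The walls impose strain ε = −(-22.6)/13300 = 1.6992e-03; σ = Eε = 205000 · 1.6992e-03 = 348.3 MPa.

348 MPa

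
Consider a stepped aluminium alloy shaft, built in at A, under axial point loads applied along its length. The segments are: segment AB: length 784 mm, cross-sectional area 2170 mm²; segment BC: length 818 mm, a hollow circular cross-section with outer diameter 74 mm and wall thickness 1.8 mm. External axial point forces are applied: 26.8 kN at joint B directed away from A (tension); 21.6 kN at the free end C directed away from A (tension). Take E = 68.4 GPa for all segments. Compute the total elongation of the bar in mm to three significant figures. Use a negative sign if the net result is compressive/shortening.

0.888 mm

Internal axial forces (sectioning from the free end, tension +): N_BC = 21.6 kN, N_AB = 48.4 kN.
A_BC = 408.3 mm².
δ_AB = 48400·784/(2170·68400) = 0.2556 mm
δ_BC = 21600·818/(408.3·68400) = 0.6327 mm
δ = Σδ_i = 0.8883 mm.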